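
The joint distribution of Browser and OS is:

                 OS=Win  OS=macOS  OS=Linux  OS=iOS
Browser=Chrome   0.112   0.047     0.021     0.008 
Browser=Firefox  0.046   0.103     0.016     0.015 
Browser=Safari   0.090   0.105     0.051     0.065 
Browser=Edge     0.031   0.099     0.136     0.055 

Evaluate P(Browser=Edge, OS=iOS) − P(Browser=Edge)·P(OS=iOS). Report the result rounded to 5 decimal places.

P(Browser=Edge) = 0.031 + 0.099 + 0.136 + 0.055 = 0.321.
P(OS=iOS) = 0.008 + 0.015 + 0.065 + 0.055 = 0.143.
P(Browser=Edge, OS=iOS) − P(Browser=Edge)P(OS=iOS) = 0.055 − 0.321×0.143 = 0.00910.

0.00910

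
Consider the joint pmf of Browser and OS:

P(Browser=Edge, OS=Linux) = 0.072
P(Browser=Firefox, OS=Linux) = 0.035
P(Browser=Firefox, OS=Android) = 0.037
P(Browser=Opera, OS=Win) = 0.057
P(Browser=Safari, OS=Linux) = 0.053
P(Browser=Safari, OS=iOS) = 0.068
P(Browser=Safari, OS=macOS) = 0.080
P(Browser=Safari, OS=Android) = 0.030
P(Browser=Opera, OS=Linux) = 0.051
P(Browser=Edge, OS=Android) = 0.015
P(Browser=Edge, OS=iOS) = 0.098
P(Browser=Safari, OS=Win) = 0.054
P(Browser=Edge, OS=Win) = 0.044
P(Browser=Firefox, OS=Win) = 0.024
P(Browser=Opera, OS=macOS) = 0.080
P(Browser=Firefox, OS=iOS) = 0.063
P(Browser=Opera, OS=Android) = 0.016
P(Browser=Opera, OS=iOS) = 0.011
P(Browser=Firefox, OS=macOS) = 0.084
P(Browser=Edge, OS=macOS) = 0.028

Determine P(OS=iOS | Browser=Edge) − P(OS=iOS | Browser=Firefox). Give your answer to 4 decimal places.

P(Browser=Edge) = 0.044 + 0.028 + 0.072 + 0.098 + 0.015 = 0.257; P(OS=iOS | Browser=Edge) = 0.098/0.257 = 0.38132.
P(Browser=Firefox) = 0.024 + 0.084 + 0.035 + 0.063 + 0.037 = 0.243; P(OS=iOS | Browser=Firefox) = 0.063/0.243 = 0.25926.
Difference = 0.1221.

0.1221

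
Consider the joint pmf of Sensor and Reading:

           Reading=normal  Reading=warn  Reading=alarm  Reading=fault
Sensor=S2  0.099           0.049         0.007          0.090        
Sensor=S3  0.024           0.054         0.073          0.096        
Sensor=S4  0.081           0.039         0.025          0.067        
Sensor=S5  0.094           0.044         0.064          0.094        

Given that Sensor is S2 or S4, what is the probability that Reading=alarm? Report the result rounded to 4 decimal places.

P(Sensor=S2) = 0.099 + 0.049 + 0.007 + 0.090 = 0.245.
P(Sensor=S4) = 0.081 + 0.039 + 0.025 + 0.067 = 0.212.
P(Sensor ∈ {S2, S4}) = 0.245 + 0.212 = 0.457; P(Reading=alarm, Sensor ∈ {S2, S4}) = 0.007 + 0.025 = 0.032.
P(Reading=alarm | Sensor ∈ {S2, S4}) = 0.032/0.457 = 0.0700.

0.0700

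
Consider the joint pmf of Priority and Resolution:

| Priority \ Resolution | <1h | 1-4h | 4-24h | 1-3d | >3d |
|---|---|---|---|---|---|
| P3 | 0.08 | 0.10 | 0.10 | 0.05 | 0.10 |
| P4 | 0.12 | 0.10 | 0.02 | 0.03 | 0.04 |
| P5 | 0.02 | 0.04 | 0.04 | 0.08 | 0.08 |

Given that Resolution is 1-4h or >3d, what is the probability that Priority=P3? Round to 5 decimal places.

P(Resolution=1-4h) = 0.10 + 0.10 + 0.04 = 0.24.
P(Resolution=>3d) = 0.10 + 0.04 + 0.08 = 0.22.
P(Resolution ∈ {1-4h, >3d}) = 0.24 + 0.22 = 0.46; P(Priority=P3, Resolution ∈ {1-4h, >3d}) = 0.10 + 0.10 = 0.20.
P(Priority=P3 | Resolution ∈ {1-4h, >3d}) = 0.20/0.46 = 0.43478.

0.43478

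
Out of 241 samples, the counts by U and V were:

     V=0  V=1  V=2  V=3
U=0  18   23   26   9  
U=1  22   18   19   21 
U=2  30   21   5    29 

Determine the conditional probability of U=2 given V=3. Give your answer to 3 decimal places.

0.492

Total with V=3: 9 + 21 + 29 = 59.
P(U=2 | V=3) = 29/59 = 0.492.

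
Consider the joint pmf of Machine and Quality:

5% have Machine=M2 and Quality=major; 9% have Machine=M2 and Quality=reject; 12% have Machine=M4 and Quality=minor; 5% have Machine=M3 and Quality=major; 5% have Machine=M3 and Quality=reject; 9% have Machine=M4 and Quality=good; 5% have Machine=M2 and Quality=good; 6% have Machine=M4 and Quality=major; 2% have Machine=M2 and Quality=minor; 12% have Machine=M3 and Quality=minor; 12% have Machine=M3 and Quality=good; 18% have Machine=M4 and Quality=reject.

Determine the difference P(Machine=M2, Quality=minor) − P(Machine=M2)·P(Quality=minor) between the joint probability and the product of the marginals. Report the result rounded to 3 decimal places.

-0.035

P(Machine=M2) = 0.05 + 0.02 + 0.05 + 0.09 = 0.21.
P(Quality=minor) = 0.02 + 0.12 + 0.12 = 0.26.
P(Machine=M2, Quality=minor) − P(Machine=M2)P(Quality=minor) = 0.02 − 0.21×0.26 = -0.035.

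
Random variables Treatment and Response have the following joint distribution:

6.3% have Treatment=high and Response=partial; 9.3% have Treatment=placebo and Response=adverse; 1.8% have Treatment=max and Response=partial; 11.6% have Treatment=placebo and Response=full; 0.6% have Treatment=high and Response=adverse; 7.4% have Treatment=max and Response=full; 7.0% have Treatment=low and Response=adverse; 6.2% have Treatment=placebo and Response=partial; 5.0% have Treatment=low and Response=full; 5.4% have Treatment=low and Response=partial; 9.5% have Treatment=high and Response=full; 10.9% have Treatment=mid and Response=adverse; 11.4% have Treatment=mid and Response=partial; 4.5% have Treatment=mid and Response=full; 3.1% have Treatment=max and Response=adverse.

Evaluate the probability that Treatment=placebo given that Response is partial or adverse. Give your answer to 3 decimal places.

0.250

P(Response=partial) = 0.062 + 0.054 + 0.114 + 0.063 + 0.018 = 0.311.
P(Response=adverse) = 0.093 + 0.070 + 0.109 + 0.006 + 0.031 = 0.309.
P(Response ∈ {partial, adverse}) = 0.311 + 0.309 = 0.620; P(Treatment=placebo, Response ∈ {partial, adverse}) = 0.062 + 0.093 = 0.155.
P(Treatment=placebo | Response ∈ {partial, adverse}) = 0.155/0.620 = 0.250.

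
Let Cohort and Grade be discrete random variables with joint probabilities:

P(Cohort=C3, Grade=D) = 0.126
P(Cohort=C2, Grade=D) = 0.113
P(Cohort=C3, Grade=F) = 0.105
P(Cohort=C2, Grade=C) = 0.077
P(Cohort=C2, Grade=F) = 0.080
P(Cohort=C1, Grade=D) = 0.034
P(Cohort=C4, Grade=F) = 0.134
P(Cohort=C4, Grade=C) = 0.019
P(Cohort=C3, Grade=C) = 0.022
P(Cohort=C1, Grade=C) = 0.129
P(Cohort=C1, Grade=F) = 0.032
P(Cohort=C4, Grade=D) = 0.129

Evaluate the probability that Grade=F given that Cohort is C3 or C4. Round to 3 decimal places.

0.447

P(Cohort=C3) = 0.022 + 0.126 + 0.105 = 0.253.
P(Cohort=C4) = 0.019 + 0.129 + 0.134 = 0.282.
P(Cohort ∈ {C3, C4}) = 0.253 + 0.282 = 0.535; P(Grade=F, Cohort ∈ {C3, C4}) = 0.105 + 0.134 = 0.239.
P(Grade=F | Cohort ∈ {C3, C4}) = 0.239/0.535 = 0.447.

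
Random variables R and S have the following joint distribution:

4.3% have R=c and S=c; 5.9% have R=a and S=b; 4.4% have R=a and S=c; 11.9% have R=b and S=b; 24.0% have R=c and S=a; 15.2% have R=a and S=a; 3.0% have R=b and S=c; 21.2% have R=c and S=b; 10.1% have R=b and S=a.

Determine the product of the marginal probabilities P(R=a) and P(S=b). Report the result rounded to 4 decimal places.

0.0995

P(R=a) = 0.152 + 0.059 + 0.044 = 0.255.
P(S=b) = 0.059 + 0.119 + 0.212 = 0.390.
Product: 0.255 × 0.390 = 0.0995.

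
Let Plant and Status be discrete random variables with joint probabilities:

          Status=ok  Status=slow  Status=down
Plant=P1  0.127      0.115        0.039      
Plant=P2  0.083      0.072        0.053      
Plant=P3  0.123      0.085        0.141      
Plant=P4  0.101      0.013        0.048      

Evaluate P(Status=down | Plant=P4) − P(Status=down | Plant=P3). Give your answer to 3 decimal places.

-0.108

P(Plant=P4) = 0.101 + 0.013 + 0.048 = 0.162; P(Status=down | Plant=P4) = 0.048/0.162 = 0.2963.
P(Plant=P3) = 0.123 + 0.085 + 0.141 = 0.349; P(Status=down | Plant=P3) = 0.141/0.349 = 0.4040.
Difference = -0.108.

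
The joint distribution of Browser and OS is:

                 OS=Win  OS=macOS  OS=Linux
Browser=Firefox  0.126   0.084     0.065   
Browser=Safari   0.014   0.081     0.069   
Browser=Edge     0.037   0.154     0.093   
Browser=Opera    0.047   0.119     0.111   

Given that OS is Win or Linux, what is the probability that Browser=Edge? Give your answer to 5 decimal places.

P(OS=Win) = 0.126 + 0.014 + 0.037 + 0.047 = 0.224.
P(OS=Linux) = 0.065 + 0.069 + 0.093 + 0.111 = 0.338.
P(OS ∈ {Win, Linux}) = 0.224 + 0.338 = 0.562; P(Browser=Edge, OS ∈ {Win, Linux}) = 0.037 + 0.093 = 0.130.
P(Browser=Edge | OS ∈ {Win, Linux}) = 0.130/0.562 = 0.23132.

0.23132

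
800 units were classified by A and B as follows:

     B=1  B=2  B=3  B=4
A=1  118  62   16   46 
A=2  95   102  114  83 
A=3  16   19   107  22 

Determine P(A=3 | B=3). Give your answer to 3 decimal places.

Total with B=3: 16 + 114 + 107 = 237.
P(A=3 | B=3) = 107/237 = 0.451.

0.451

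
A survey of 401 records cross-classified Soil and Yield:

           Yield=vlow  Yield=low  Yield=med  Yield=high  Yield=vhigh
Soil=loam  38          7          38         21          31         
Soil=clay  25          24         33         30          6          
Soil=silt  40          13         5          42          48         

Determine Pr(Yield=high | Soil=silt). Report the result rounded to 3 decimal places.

Total with Soil=silt: 40 + 13 + 5 + 42 + 48 = 148.
P(Yield=high | Soil=silt) = 42/148 = 0.284.

0.284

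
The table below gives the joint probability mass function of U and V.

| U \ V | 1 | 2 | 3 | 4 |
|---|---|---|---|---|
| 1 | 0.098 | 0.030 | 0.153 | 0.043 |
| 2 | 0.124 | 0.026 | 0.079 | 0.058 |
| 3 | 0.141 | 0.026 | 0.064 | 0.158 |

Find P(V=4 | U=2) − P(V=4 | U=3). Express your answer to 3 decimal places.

P(U=2) = 0.124 + 0.026 + 0.079 + 0.058 = 0.287; P(V=4 | U=2) = 0.058/0.287 = 0.2021.
P(U=3) = 0.141 + 0.026 + 0.064 + 0.158 = 0.389; P(V=4 | U=3) = 0.158/0.389 = 0.4062.
Difference = -0.204.

-0.204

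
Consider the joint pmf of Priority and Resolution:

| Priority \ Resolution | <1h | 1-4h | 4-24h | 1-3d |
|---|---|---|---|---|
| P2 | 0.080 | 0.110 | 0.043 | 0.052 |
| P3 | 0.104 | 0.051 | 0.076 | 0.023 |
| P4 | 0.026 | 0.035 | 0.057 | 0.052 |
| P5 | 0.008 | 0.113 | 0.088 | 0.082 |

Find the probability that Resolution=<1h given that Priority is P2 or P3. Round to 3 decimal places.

0.341

P(Priority=P2) = 0.080 + 0.110 + 0.043 + 0.052 = 0.285.
P(Priority=P3) = 0.104 + 0.051 + 0.076 + 0.023 = 0.254.
P(Priority ∈ {P2, P3}) = 0.285 + 0.254 = 0.539; P(Resolution=<1h, Priority ∈ {P2, P3}) = 0.080 + 0.104 = 0.184.
P(Resolution=<1h | Priority ∈ {P2, P3}) = 0.184/0.539 = 0.341.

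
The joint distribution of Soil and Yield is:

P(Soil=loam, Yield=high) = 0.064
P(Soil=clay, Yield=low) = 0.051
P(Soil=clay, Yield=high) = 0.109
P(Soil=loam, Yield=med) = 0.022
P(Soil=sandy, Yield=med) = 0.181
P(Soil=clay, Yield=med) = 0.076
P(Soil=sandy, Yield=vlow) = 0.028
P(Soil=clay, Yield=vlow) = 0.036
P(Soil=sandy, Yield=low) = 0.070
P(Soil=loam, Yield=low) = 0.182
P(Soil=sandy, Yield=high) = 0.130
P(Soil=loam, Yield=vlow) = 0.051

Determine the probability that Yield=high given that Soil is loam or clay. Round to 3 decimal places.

P(Soil=loam) = 0.051 + 0.182 + 0.022 + 0.064 = 0.319.
P(Soil=clay) = 0.036 + 0.051 + 0.076 + 0.109 = 0.272.
P(Soil ∈ {loam, clay}) = 0.319 + 0.272 = 0.591; P(Yield=high, Soil ∈ {loam, clay}) = 0.064 + 0.109 = 0.173.
P(Yield=high | Soil ∈ {loam, clay}) = 0.173/0.591 = 0.293.

0.293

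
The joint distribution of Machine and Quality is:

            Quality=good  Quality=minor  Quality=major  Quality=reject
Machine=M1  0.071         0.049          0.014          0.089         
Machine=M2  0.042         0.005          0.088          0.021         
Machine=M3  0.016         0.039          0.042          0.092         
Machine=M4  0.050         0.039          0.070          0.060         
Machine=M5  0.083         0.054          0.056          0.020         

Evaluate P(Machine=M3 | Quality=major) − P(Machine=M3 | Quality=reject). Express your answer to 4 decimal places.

P(Quality=major) = 0.014 + 0.088 + 0.042 + 0.070 + 0.056 = 0.270; P(Machine=M3 | Quality=major) = 0.042/0.270 = 0.15556.
P(Quality=reject) = 0.089 + 0.021 + 0.092 + 0.060 + 0.020 = 0.282; P(Machine=M3 | Quality=reject) = 0.092/0.282 = 0.32624.
Difference = -0.1707.

-0.1707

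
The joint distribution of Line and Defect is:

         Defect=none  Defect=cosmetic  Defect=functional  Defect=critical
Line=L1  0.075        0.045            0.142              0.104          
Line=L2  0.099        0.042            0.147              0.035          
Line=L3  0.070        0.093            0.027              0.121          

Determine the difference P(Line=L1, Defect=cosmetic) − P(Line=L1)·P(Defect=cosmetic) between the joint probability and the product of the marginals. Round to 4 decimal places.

-0.0209

P(Line=L1) = 0.075 + 0.045 + 0.142 + 0.104 = 0.366.
P(Defect=cosmetic) = 0.045 + 0.042 + 0.093 = 0.180.
P(Line=L1, Defect=cosmetic) − P(Line=L1)P(Defect=cosmetic) = 0.045 − 0.366×0.180 = -0.0209.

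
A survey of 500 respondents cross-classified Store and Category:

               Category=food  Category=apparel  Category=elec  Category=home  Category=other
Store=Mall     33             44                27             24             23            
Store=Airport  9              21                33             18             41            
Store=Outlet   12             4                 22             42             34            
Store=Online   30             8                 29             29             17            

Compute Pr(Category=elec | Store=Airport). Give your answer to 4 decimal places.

0.2705

Total with Store=Airport: 9 + 21 + 33 + 18 + 41 = 122.
P(Category=elec | Store=Airport) = 33/122 = 0.2705.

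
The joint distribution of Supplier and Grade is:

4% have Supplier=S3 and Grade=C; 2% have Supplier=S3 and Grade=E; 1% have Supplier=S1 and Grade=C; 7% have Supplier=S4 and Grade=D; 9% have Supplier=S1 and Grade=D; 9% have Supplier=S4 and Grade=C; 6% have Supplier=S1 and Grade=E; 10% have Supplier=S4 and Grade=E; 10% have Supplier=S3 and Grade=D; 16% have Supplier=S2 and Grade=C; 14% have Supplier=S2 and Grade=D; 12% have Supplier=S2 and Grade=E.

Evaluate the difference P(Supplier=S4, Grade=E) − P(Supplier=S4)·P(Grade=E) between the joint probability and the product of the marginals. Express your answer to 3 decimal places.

P(Supplier=S4) = 0.09 + 0.07 + 0.10 = 0.26.
P(Grade=E) = 0.06 + 0.12 + 0.02 + 0.10 = 0.30.
P(Supplier=S4, Grade=E) − P(Supplier=S4)P(Grade=E) = 0.10 − 0.26×0.30 = 0.022.

0.022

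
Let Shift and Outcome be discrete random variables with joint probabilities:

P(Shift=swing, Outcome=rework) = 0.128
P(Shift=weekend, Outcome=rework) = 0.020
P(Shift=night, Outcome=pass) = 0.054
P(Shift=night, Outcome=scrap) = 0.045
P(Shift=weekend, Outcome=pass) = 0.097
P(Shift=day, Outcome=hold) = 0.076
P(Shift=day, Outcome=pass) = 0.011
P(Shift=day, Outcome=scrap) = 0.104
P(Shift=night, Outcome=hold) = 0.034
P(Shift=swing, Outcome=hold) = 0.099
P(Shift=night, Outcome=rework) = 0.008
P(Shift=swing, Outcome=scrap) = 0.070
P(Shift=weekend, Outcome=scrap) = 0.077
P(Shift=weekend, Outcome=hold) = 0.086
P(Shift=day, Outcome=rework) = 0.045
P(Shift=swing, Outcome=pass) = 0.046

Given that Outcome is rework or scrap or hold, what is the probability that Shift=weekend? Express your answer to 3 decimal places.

0.231

P(Outcome=rework) = 0.045 + 0.128 + 0.008 + 0.020 = 0.201.
P(Outcome=scrap) = 0.104 + 0.070 + 0.045 + 0.077 = 0.296.
P(Outcome=hold) = 0.076 + 0.099 + 0.034 + 0.086 = 0.295.
P(Outcome ∈ {rework, scrap, hold}) = 0.201 + 0.296 + 0.295 = 0.792; P(Shift=weekend, Outcome ∈ {rework, scrap, hold}) = 0.020 + 0.077 + 0.086 = 0.183.
P(Shift=weekend | Outcome ∈ {rework, scrap, hold}) = 0.183/0.792 = 0.231.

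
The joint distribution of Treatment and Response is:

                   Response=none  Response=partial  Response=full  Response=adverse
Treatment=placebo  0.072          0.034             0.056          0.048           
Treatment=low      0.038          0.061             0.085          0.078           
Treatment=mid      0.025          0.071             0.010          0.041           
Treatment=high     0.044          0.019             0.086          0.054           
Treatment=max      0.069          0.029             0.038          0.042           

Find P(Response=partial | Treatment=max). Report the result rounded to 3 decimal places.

0.163

P(Treatment=max) = 0.069 + 0.029 + 0.038 + 0.042 = 0.178.
P(Response=partial | Treatment=max) = 0.029/0.178 = 0.163.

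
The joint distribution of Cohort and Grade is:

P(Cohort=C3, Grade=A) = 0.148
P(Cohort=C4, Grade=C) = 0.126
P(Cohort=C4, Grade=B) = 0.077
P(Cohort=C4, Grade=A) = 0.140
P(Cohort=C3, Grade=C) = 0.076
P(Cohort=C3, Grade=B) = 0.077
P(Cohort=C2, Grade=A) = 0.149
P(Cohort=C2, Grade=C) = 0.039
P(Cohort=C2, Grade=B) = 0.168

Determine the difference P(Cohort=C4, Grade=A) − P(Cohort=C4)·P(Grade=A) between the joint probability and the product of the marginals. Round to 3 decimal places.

P(Cohort=C4) = 0.140 + 0.077 + 0.126 = 0.343.
P(Grade=A) = 0.149 + 0.148 + 0.140 = 0.437.
P(Cohort=C4, Grade=A) − P(Cohort=C4)P(Grade=A) = 0.140 − 0.343×0.437 = -0.010.

-0.010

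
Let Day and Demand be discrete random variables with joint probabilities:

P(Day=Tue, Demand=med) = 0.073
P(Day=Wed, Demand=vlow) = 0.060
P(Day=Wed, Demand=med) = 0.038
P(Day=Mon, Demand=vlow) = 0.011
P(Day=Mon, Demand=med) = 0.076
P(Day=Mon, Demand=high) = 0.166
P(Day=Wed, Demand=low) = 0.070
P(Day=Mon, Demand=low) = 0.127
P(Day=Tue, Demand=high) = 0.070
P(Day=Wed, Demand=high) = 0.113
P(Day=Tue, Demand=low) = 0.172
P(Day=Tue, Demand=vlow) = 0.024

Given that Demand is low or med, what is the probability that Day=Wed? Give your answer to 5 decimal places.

0.19424

P(Demand=low) = 0.127 + 0.172 + 0.070 = 0.369.
P(Demand=med) = 0.076 + 0.073 + 0.038 = 0.187.
P(Demand ∈ {low, med}) = 0.369 + 0.187 = 0.556; P(Day=Wed, Demand ∈ {low, med}) = 0.070 + 0.038 = 0.108.
P(Day=Wed | Demand ∈ {low, med}) = 0.108/0.556 = 0.19424.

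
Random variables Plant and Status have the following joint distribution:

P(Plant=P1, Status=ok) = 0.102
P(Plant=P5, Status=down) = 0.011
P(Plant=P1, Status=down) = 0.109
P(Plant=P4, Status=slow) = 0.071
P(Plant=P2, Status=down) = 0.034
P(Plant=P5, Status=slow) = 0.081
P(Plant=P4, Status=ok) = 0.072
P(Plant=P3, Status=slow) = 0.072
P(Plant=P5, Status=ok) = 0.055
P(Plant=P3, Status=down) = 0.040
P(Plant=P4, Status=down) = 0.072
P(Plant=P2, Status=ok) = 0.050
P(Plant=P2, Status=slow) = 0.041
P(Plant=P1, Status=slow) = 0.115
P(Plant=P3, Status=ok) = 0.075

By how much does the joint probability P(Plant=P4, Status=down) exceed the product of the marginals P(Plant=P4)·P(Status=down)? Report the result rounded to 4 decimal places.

0.0148

P(Plant=P4) = 0.072 + 0.071 + 0.072 = 0.215.
P(Status=down) = 0.109 + 0.034 + 0.040 + 0.072 + 0.011 = 0.266.
P(Plant=P4, Status=down) − P(Plant=P4)P(Status=down) = 0.072 − 0.215×0.266 = 0.0148.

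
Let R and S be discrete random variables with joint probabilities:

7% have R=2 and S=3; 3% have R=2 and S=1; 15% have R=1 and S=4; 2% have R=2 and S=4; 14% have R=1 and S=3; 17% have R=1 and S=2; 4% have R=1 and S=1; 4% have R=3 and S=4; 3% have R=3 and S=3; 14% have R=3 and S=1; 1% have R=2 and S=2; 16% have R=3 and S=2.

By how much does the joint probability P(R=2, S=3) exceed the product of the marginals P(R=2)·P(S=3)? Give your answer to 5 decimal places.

0.03880

P(R=2) = 0.03 + 0.01 + 0.07 + 0.02 = 0.13.
P(S=3) = 0.14 + 0.07 + 0.03 = 0.24.
P(R=2, S=3) − P(R=2)P(S=3) = 0.07 − 0.13×0.24 = 0.03880.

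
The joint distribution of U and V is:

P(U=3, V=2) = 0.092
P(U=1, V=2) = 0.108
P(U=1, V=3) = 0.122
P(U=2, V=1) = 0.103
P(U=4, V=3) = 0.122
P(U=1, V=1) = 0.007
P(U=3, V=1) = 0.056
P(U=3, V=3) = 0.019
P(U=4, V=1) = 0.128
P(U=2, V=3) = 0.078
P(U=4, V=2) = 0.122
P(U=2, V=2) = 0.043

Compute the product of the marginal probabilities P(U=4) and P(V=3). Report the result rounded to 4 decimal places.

0.1269

P(U=4) = 0.128 + 0.122 + 0.122 = 0.372.
P(V=3) = 0.122 + 0.078 + 0.019 + 0.122 = 0.341.
Product: 0.372 × 0.341 = 0.1269.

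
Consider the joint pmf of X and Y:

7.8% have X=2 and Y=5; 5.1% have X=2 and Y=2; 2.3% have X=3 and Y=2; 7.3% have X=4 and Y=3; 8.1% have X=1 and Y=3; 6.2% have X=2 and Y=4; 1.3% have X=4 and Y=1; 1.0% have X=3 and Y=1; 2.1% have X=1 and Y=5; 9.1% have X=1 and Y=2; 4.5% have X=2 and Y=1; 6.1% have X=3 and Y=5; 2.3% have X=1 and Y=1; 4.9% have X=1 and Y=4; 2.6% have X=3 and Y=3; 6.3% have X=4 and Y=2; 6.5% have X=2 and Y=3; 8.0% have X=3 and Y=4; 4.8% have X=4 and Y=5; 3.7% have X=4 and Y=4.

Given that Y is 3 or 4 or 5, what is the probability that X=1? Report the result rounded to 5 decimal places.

0.22173

P(Y=3) = 0.081 + 0.065 + 0.026 + 0.073 = 0.245.
P(Y=4) = 0.049 + 0.062 + 0.080 + 0.037 = 0.228.
P(Y=5) = 0.021 + 0.078 + 0.061 + 0.048 = 0.208.
P(Y ∈ {3, 4, 5}) = 0.245 + 0.228 + 0.208 = 0.681; P(X=1, Y ∈ {3, 4, 5}) = 0.081 + 0.049 + 0.021 = 0.151.
P(X=1 | Y ∈ {3, 4, 5}) = 0.151/0.681 = 0.22173.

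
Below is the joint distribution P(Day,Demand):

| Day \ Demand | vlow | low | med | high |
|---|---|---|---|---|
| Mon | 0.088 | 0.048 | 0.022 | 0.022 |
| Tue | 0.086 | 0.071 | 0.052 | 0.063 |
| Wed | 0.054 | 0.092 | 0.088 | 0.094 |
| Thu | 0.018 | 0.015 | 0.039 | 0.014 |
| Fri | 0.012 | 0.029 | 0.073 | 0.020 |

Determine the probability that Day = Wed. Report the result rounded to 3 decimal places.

P(Day=Wed) = 0.054 + 0.092 + 0.088 + 0.094 = 0.328.

0.328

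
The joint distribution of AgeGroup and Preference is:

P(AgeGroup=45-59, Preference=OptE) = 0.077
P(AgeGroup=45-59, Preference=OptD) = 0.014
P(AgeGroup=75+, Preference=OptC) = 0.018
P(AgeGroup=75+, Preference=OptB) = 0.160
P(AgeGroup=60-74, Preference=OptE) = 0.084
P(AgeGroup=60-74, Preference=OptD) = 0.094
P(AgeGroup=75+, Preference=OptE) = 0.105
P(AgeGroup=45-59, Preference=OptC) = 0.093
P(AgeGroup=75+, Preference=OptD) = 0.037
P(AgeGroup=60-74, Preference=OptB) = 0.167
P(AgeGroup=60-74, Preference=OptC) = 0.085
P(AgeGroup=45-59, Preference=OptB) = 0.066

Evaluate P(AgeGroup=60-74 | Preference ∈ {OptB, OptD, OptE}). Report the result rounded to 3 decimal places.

0.429

P(Preference=OptB) = 0.066 + 0.167 + 0.160 = 0.393.
P(Preference=OptD) = 0.014 + 0.094 + 0.037 = 0.145.
P(Preference=OptE) = 0.077 + 0.084 + 0.105 = 0.266.
P(Preference ∈ {OptB, OptD, OptE}) = 0.393 + 0.145 + 0.266 = 0.804; P(AgeGroup=60-74, Preference ∈ {OptB, OptD, OptE}) = 0.167 + 0.094 + 0.084 = 0.345.
P(AgeGroup=60-74 | Preference ∈ {OptB, OptD, OptE}) = 0.345/0.804 = 0.429.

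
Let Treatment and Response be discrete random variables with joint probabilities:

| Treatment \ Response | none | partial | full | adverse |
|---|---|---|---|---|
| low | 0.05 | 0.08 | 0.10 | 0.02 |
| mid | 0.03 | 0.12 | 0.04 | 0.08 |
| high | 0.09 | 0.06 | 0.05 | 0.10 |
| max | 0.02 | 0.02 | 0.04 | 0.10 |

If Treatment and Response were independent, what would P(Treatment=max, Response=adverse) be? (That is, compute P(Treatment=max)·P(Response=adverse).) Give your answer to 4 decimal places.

0.0540

P(Treatment=max) = 0.02 + 0.02 + 0.04 + 0.10 = 0.18.
P(Response=adverse) = 0.02 + 0.08 + 0.10 + 0.10 = 0.30.
Product: 0.18 × 0.30 = 0.0540.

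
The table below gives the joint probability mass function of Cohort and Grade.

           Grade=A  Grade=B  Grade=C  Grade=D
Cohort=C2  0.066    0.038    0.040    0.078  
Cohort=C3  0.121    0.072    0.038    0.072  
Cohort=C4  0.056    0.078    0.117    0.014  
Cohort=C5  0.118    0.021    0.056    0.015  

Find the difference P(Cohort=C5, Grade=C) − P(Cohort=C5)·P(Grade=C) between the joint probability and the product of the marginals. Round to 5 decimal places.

P(Cohort=C5) = 0.118 + 0.021 + 0.056 + 0.015 = 0.210.
P(Grade=C) = 0.040 + 0.038 + 0.117 + 0.056 = 0.251.
P(Cohort=C5, Grade=C) − P(Cohort=C5)P(Grade=C) = 0.056 − 0.210×0.251 = 0.00329.

0.00329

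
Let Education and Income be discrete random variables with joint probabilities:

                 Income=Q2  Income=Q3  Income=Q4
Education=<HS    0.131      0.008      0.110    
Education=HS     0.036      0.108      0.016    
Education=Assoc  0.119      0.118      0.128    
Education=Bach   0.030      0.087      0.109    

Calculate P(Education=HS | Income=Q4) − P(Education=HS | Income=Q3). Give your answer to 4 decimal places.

P(Income=Q4) = 0.110 + 0.016 + 0.128 + 0.109 = 0.363; P(Education=HS | Income=Q4) = 0.016/0.363 = 0.04408.
P(Income=Q3) = 0.008 + 0.108 + 0.118 + 0.087 = 0.321; P(Education=HS | Income=Q3) = 0.108/0.321 = 0.33645.
Difference = -0.2924.

-0.2924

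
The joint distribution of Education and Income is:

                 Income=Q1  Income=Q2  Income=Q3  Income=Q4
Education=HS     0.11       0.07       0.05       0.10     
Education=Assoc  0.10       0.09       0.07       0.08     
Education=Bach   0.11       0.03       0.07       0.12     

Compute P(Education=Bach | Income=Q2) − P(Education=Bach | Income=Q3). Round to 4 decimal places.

P(Income=Q2) = 0.07 + 0.09 + 0.03 = 0.19; P(Education=Bach | Income=Q2) = 0.03/0.19 = 0.15789.
P(Income=Q3) = 0.05 + 0.07 + 0.07 = 0.19; P(Education=Bach | Income=Q3) = 0.07/0.19 = 0.36842.
Difference = -0.2105.

-0.2105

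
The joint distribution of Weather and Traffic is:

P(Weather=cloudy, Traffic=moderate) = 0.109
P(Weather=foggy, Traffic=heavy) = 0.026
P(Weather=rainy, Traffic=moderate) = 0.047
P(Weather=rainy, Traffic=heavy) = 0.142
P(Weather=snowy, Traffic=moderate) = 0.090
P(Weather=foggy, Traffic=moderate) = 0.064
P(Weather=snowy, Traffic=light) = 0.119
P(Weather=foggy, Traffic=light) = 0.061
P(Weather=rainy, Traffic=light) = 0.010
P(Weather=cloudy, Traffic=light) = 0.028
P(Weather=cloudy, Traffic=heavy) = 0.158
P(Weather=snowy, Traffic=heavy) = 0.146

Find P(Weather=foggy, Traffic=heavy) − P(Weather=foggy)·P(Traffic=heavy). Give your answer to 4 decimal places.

-0.0453

P(Weather=foggy) = 0.061 + 0.064 + 0.026 = 0.151.
P(Traffic=heavy) = 0.158 + 0.142 + 0.146 + 0.026 = 0.472.
P(Weather=foggy, Traffic=heavy) − P(Weather=foggy)P(Traffic=heavy) = 0.026 − 0.151×0.472 = -0.0453.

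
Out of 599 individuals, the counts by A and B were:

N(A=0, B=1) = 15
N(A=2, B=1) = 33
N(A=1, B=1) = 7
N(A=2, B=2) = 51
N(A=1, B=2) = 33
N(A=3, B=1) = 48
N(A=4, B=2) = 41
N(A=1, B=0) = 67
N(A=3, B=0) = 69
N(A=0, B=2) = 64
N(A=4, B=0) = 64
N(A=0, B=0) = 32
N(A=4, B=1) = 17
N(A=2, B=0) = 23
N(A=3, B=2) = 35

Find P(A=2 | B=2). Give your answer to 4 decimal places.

Total with B=2: 64 + 33 + 51 + 35 + 41 = 224.
P(A=2 | B=2) = 51/224 = 0.2277.

0.2277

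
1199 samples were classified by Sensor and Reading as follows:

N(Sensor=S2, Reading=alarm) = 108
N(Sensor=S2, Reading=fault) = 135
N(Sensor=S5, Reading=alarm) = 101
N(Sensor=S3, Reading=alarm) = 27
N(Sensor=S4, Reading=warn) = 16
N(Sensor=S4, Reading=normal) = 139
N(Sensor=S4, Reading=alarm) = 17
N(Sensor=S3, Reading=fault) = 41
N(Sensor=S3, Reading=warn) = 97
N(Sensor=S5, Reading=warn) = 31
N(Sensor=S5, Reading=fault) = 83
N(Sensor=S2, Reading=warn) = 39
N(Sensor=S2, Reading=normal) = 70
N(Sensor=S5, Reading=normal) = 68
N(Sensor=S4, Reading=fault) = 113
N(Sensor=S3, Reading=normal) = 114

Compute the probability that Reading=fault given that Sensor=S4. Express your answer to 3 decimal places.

0.396

Total with Sensor=S4: 139 + 16 + 17 + 113 = 285.
P(Reading=fault | Sensor=S4) = 113/285 = 0.396.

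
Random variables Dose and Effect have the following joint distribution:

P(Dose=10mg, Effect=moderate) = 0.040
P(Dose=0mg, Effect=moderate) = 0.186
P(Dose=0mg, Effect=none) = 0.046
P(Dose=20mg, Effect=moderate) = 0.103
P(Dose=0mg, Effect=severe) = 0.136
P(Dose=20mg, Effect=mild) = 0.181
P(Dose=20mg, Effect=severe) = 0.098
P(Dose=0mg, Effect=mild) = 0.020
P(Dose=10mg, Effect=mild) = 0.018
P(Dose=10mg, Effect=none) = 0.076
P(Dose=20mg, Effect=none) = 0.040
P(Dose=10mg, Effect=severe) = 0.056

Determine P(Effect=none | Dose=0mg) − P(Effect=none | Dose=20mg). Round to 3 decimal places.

0.024

P(Dose=0mg) = 0.046 + 0.020 + 0.186 + 0.136 = 0.388; P(Effect=none | Dose=0mg) = 0.046/0.388 = 0.1186.
P(Dose=20mg) = 0.040 + 0.181 + 0.103 + 0.098 = 0.422; P(Effect=none | Dose=20mg) = 0.040/0.422 = 0.0948.
Difference = 0.024.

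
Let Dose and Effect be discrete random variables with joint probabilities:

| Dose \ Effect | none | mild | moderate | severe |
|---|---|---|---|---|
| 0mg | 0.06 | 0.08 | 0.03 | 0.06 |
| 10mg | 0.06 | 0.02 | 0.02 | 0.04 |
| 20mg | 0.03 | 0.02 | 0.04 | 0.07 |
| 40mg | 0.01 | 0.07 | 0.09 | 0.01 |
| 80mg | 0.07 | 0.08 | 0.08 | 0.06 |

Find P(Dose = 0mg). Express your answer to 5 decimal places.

0.23000

P(Dose=0mg) = 0.06 + 0.08 + 0.03 + 0.06 = 0.23.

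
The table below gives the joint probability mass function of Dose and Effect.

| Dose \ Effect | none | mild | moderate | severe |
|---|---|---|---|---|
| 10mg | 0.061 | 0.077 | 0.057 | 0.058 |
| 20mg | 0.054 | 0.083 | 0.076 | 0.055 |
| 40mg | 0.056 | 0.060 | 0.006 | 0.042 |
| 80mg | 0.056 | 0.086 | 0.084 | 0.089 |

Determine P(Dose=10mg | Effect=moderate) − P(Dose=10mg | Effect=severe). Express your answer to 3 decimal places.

P(Effect=moderate) = 0.057 + 0.076 + 0.006 + 0.084 = 0.223; P(Dose=10mg | Effect=moderate) = 0.057/0.223 = 0.2556.
P(Effect=severe) = 0.058 + 0.055 + 0.042 + 0.089 = 0.244; P(Dose=10mg | Effect=severe) = 0.058/0.244 = 0.2377.
Difference = 0.018.

0.018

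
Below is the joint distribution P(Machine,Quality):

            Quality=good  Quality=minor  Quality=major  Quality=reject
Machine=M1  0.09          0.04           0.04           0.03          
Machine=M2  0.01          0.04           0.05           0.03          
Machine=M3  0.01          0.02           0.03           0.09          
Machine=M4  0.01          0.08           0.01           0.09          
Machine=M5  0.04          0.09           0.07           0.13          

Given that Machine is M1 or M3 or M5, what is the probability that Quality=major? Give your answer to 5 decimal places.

0.20588

P(Machine=M1) = 0.09 + 0.04 + 0.04 + 0.03 = 0.20.
P(Machine=M3) = 0.01 + 0.02 + 0.03 + 0.09 = 0.15.
P(Machine=M5) = 0.04 + 0.09 + 0.07 + 0.13 = 0.33.
P(Machine ∈ {M1, M3, M5}) = 0.20 + 0.15 + 0.33 = 0.68; P(Quality=major, Machine ∈ {M1, M3, M5}) = 0.04 + 0.03 + 0.07 = 0.14.
P(Quality=major | Machine ∈ {M1, M3, M5}) = 0.14/0.68 = 0.20588.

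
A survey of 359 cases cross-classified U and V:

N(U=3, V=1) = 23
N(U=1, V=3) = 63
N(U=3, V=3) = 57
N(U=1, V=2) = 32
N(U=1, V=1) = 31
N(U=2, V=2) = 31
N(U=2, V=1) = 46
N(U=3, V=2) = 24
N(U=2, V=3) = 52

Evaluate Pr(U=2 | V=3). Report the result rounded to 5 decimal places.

0.30233

Total with V=3: 63 + 52 + 57 = 172.
P(U=2 | V=3) = 52/172 = 0.30233.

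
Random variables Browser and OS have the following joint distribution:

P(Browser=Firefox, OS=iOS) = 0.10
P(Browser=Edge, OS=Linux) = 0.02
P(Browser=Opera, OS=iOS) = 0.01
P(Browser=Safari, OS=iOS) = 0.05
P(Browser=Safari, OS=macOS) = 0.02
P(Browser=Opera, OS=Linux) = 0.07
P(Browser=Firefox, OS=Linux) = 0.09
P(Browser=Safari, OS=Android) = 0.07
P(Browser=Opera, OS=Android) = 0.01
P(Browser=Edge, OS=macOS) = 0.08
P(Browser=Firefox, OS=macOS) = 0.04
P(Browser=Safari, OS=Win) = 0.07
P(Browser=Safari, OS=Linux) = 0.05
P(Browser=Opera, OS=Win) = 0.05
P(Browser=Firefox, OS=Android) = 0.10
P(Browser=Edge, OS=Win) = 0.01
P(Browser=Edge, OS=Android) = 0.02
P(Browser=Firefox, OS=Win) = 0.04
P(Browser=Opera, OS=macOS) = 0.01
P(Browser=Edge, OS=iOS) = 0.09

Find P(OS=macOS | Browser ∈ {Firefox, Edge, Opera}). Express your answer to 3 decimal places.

0.176

P(Browser=Firefox) = 0.04 + 0.04 + 0.09 + 0.10 + 0.10 = 0.37.
P(Browser=Edge) = 0.01 + 0.08 + 0.02 + 0.09 + 0.02 = 0.22.
P(Browser=Opera) = 0.05 + 0.01 + 0.07 + 0.01 + 0.01 = 0.15.
P(Browser ∈ {Firefox, Edge, Opera}) = 0.37 + 0.22 + 0.15 = 0.74; P(OS=macOS, Browser ∈ {Firefox, Edge, Opera}) = 0.04 + 0.08 + 0.01 = 0.13.
P(OS=macOS | Browser ∈ {Firefox, Edge, Opera}) = 0.13/0.74 = 0.176.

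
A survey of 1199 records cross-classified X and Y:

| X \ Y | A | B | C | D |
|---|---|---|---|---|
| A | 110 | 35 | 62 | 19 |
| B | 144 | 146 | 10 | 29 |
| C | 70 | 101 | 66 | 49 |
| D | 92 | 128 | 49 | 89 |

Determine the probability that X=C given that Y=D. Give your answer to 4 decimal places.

Total with Y=D: 19 + 29 + 49 + 89 = 186.
P(X=C | Y=D) = 49/186 = 0.2634.

0.2634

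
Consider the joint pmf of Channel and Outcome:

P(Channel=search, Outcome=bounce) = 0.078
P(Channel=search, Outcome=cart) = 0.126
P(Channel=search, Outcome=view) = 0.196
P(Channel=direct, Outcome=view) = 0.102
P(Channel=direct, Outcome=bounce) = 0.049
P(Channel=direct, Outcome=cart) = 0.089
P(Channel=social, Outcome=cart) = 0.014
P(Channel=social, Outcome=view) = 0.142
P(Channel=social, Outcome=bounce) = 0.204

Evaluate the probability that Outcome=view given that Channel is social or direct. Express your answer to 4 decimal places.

P(Channel=social) = 0.204 + 0.142 + 0.014 = 0.360.
P(Channel=direct) = 0.049 + 0.102 + 0.089 = 0.240.
P(Channel ∈ {social, direct}) = 0.360 + 0.240 = 0.600; P(Outcome=view, Channel ∈ {social, direct}) = 0.142 + 0.102 = 0.244.
P(Outcome=view | Channel ∈ {social, direct}) = 0.244/0.600 = 0.4067.

0.4067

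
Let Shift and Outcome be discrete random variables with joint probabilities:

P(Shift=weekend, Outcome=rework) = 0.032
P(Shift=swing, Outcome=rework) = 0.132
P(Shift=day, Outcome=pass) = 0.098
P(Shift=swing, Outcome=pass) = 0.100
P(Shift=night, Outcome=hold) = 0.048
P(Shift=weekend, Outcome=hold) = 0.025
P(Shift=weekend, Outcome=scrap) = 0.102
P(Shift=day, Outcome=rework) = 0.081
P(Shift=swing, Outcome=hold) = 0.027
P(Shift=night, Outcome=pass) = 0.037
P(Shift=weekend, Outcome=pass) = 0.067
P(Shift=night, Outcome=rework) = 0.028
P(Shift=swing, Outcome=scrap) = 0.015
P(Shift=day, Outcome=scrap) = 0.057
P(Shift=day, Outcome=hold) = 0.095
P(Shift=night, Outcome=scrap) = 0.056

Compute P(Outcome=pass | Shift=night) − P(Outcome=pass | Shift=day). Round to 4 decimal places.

P(Shift=night) = 0.037 + 0.028 + 0.056 + 0.048 = 0.169; P(Outcome=pass | Shift=night) = 0.037/0.169 = 0.21893.
P(Shift=day) = 0.098 + 0.081 + 0.057 + 0.095 = 0.331; P(Outcome=pass | Shift=day) = 0.098/0.331 = 0.29607.
Difference = -0.0771.

-0.0771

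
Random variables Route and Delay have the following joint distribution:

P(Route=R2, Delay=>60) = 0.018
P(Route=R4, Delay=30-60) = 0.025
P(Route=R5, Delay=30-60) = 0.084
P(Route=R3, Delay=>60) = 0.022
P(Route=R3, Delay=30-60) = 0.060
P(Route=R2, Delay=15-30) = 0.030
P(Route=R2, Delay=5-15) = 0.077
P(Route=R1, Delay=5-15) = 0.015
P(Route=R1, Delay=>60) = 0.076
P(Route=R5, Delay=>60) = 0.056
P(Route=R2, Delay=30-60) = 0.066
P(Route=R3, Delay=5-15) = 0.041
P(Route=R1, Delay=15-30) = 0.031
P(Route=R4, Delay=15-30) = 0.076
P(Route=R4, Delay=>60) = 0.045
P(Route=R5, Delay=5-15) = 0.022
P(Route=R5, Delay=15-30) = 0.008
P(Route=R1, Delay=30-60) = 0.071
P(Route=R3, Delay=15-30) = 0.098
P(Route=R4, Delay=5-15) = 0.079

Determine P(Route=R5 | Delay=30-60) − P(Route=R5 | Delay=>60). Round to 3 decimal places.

P(Delay=30-60) = 0.071 + 0.066 + 0.060 + 0.025 + 0.084 = 0.306; P(Route=R5 | Delay=30-60) = 0.084/0.306 = 0.2745.
P(Delay=>60) = 0.076 + 0.018 + 0.022 + 0.045 + 0.056 = 0.217; P(Route=R5 | Delay=>60) = 0.056/0.217 = 0.2581.
Difference = 0.016.

0.016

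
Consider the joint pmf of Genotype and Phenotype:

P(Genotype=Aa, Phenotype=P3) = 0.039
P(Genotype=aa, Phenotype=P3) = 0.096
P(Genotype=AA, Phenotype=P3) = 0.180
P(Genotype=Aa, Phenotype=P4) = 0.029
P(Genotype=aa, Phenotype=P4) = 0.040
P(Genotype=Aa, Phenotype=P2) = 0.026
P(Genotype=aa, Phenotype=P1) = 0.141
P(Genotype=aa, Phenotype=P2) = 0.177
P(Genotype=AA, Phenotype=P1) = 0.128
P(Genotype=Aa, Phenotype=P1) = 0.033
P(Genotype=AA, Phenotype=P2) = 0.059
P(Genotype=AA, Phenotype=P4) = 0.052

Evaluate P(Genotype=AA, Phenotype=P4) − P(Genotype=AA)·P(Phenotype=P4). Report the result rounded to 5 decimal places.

P(Genotype=AA) = 0.128 + 0.059 + 0.180 + 0.052 = 0.419.
P(Phenotype=P4) = 0.052 + 0.029 + 0.040 = 0.121.
P(Genotype=AA, Phenotype=P4) − P(Genotype=AA)P(Phenotype=P4) = 0.052 − 0.419×0.121 = 0.00130.

0.00130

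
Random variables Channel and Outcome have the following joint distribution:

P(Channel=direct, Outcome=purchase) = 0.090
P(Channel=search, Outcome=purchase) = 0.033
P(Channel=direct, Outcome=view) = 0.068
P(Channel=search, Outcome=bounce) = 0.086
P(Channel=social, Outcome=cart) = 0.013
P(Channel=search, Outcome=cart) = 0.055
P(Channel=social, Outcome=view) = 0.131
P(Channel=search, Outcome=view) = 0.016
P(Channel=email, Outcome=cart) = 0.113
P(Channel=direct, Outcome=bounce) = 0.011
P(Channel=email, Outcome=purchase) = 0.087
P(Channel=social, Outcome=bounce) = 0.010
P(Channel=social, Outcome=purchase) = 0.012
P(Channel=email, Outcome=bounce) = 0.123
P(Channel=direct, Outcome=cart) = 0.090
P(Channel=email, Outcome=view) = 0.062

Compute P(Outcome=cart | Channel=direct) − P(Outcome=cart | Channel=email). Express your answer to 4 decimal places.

0.0540

P(Channel=direct) = 0.011 + 0.068 + 0.090 + 0.090 = 0.259; P(Outcome=cart | Channel=direct) = 0.090/0.259 = 0.34749.
P(Channel=email) = 0.123 + 0.062 + 0.113 + 0.087 = 0.385; P(Outcome=cart | Channel=email) = 0.113/0.385 = 0.29351.
Difference = 0.0540.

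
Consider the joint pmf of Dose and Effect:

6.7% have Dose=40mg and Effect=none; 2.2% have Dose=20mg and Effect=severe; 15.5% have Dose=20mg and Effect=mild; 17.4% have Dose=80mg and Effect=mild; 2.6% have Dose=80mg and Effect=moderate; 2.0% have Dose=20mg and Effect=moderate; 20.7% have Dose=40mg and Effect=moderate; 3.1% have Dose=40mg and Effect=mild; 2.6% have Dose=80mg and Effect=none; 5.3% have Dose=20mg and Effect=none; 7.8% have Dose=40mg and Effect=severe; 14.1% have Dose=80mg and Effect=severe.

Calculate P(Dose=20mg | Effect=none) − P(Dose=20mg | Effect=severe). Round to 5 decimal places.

P(Effect=none) = 0.053 + 0.067 + 0.026 = 0.146; P(Dose=20mg | Effect=none) = 0.053/0.146 = 0.363014.
P(Effect=severe) = 0.022 + 0.078 + 0.141 = 0.241; P(Dose=20mg | Effect=severe) = 0.022/0.241 = 0.091286.
Difference = 0.27173.

0.27173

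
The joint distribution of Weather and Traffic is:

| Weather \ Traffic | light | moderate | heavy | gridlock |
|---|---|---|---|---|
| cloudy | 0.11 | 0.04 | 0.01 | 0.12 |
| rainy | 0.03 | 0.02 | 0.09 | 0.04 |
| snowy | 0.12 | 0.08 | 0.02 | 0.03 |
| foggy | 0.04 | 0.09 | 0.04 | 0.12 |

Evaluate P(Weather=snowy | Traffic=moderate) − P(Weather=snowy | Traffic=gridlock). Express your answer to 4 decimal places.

0.2511

P(Traffic=moderate) = 0.04 + 0.02 + 0.08 + 0.09 = 0.23; P(Weather=snowy | Traffic=moderate) = 0.08/0.23 = 0.34783.
P(Traffic=gridlock) = 0.12 + 0.04 + 0.03 + 0.12 = 0.31; P(Weather=snowy | Traffic=gridlock) = 0.03/0.31 = 0.09677.
Difference = 0.2511.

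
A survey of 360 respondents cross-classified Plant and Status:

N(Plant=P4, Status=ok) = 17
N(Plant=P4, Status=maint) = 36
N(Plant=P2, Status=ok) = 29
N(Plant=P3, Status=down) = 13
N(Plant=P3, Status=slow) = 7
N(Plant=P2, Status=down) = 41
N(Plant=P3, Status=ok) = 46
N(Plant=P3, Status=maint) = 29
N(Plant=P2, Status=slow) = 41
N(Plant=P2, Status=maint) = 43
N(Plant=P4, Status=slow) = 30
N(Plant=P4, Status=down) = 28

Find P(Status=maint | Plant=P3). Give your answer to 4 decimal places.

0.3053

Total with Plant=P3: 46 + 7 + 13 + 29 = 95.
P(Status=maint | Plant=P3) = 29/95 = 0.3053.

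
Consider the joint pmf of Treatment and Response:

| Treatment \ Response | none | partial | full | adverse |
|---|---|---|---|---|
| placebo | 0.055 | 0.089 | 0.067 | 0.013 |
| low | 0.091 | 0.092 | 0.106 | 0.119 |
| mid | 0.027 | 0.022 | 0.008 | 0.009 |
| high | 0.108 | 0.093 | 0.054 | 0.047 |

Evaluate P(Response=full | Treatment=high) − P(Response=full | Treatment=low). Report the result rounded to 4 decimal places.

-0.0810

P(Treatment=high) = 0.108 + 0.093 + 0.054 + 0.047 = 0.302; P(Response=full | Treatment=high) = 0.054/0.302 = 0.17881.
P(Treatment=low) = 0.091 + 0.092 + 0.106 + 0.119 = 0.408; P(Response=full | Treatment=low) = 0.106/0.408 = 0.25980.
Difference = -0.0810.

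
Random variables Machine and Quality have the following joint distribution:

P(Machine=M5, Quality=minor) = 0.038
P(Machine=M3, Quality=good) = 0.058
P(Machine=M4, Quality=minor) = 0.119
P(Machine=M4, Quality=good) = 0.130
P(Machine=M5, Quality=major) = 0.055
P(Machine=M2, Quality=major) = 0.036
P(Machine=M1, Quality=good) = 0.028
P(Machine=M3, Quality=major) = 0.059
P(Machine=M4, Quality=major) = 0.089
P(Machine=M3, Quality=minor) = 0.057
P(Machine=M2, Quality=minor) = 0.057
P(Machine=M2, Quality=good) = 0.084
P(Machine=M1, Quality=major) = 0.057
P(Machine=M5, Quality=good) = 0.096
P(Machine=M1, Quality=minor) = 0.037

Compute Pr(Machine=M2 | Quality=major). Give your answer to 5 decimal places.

P(Quality=major) = 0.057 + 0.036 + 0.059 + 0.089 + 0.055 = 0.296.
P(Machine=M2 | Quality=major) = 0.036/0.296 = 0.12162.

0.12162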